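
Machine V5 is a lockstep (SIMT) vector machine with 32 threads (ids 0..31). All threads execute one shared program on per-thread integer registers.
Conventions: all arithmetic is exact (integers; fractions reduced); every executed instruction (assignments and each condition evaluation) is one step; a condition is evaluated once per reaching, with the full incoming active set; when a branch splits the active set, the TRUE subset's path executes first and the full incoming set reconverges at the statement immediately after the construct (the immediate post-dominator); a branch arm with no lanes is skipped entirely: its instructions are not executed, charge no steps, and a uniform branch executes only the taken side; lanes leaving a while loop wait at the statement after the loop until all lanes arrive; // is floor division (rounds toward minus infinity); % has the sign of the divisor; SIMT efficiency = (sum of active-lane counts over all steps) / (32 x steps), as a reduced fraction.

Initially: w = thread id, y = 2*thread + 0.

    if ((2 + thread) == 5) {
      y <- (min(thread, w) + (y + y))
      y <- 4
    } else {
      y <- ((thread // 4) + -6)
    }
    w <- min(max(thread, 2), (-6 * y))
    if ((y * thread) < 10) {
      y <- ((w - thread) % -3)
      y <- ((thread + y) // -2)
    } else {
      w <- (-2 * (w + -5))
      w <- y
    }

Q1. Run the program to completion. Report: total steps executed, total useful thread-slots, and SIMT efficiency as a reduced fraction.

Answer: 10 steps, 193 useful, 193/320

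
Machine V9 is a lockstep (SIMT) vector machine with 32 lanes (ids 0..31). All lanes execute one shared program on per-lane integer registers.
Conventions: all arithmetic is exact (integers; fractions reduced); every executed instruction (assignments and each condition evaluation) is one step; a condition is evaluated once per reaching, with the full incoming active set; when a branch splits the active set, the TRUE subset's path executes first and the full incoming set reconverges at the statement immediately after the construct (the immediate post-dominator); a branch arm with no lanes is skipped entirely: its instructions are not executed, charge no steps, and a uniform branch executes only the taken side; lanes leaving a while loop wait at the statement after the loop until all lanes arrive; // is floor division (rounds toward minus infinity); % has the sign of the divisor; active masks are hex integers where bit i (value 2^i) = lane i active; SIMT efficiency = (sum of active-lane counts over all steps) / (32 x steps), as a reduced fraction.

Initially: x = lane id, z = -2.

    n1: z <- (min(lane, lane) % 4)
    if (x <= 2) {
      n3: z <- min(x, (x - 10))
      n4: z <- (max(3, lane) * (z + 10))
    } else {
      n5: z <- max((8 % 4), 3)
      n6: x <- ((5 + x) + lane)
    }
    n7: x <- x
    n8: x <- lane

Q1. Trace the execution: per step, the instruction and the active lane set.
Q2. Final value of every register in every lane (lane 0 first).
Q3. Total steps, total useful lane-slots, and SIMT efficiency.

step 0: z <- (min(lane, lane) % 4)   0xffffffff
step 1: eval (x <= 2)                0xffffffff
step 2: z <- min(x, (x - 10))        0x00000007
step 3: z <- (max(3, lane) * (z + 10)) 0x00000007
step 4: z <- max((8 % 4), 3)         0xfffffff8
step 5: x <- ((5 + x) + lane)        0xfffffff8
step 6: x <- x                       0xffffffff
step 7: x <- lane                    0xffffffff

Answer: 8 steps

x: 0,1,2,3,4,5,6,7,8,9,10,11,12,13,14,15,16,17,18,19,20,21,22,23,24,25,26,27,28,29,30,31
z: 0,3,6,3,3,3,3,3,3,3,3,3,3,3,3,3,3,3,3,3,3,3,3,3,3,3,3,3,3,3,3,3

steps = 8; useful = 192; efficiency = 192/256 = 3/4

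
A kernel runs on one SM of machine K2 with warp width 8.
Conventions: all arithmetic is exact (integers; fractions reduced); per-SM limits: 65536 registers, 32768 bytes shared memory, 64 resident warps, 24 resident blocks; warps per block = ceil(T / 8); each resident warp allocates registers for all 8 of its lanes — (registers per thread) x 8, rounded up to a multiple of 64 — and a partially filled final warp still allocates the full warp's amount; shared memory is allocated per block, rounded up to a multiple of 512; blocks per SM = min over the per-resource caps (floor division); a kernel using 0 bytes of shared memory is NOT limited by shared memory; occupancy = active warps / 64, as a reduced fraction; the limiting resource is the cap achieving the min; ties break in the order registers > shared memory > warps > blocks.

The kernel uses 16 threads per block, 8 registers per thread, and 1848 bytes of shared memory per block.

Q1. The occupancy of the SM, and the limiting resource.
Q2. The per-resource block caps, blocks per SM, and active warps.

Answer: occupancy 1/2, limited by shared memory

registers: 512 blocks
shared memory: 16 blocks
warps: 32 blocks
blocks: 24 blocks

Answer: 16 blocks, 32 active warps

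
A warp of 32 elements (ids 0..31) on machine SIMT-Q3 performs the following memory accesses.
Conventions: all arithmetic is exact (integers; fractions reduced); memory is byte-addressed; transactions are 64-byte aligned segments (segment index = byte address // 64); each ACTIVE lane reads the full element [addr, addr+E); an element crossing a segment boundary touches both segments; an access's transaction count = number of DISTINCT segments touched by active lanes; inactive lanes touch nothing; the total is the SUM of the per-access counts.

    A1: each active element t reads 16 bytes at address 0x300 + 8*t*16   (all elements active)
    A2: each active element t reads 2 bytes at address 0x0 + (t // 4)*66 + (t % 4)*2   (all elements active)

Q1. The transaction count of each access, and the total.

A1: 32 transactions
A2: 8 transactions

Answer: 32,8; total 40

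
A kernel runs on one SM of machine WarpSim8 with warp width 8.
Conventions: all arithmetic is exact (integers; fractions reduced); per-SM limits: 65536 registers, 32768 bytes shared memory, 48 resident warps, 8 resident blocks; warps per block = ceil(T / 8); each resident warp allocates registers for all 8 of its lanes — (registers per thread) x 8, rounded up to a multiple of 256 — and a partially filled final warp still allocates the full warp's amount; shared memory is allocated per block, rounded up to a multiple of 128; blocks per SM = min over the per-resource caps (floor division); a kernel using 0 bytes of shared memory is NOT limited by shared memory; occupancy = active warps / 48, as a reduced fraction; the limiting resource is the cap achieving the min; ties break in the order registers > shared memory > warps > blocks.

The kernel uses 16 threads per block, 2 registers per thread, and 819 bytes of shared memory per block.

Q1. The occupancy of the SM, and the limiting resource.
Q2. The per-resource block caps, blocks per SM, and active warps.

Answer: occupancy 1/3, limited by blocks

registers: 128 blocks
shared memory: 36 blocks
warps: 24 blocks
blocks: 8 blocks

Answer: 8 blocks, 16 active warps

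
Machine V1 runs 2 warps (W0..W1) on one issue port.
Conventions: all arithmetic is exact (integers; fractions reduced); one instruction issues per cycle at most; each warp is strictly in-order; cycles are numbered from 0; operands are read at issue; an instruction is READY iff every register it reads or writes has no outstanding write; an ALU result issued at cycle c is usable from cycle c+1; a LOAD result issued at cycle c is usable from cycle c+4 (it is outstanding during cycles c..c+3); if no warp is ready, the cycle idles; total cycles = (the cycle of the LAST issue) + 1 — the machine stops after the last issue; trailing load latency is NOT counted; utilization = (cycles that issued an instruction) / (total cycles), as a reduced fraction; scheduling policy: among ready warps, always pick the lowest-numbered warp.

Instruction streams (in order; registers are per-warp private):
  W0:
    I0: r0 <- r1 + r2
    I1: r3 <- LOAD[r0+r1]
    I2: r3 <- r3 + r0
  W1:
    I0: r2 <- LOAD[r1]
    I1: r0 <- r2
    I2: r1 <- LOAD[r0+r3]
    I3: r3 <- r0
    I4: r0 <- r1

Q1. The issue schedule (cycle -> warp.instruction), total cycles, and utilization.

cycle 0: W0.I0
cycle 1: W0.I1
cycle 2: W1.I0
cycle 3: idle
cycle 4: idle
cycle 5: W0.I2
cycle 6: W1.I1
cycle 7: W1.I2
cycle 8: W1.I3
cycle 9: idle
cycle 10: idle
cycle 11: W1.I4

Answer: 12 cycles, utilization 2/3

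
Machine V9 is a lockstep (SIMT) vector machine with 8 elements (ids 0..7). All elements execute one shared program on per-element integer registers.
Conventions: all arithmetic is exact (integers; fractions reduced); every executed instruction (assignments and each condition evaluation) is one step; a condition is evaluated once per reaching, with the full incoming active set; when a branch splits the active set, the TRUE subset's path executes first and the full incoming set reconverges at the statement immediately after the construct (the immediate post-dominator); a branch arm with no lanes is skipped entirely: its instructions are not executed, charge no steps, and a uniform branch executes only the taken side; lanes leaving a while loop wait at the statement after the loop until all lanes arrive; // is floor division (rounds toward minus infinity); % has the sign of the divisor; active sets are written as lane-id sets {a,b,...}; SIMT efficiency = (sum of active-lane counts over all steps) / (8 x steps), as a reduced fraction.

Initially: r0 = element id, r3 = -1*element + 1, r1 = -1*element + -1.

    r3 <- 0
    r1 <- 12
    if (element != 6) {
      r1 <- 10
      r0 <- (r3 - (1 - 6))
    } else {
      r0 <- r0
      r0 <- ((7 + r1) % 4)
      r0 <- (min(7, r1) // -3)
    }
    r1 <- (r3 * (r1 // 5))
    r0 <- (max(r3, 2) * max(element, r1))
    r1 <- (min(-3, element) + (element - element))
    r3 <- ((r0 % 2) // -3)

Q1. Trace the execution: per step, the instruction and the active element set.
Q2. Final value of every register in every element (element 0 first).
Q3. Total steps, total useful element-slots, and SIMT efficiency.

step 0: r3 <- 0                      {0,1,2,3,4,5,6,7}
step 1: r1 <- 12                     {0,1,2,3,4,5,6,7}
step 2: eval (element != 6)          {0,1,2,3,4,5,6,7}
step 3: r1 <- 10                     {0,1,2,3,4,5,7}
step 4: r0 <- (r3 - (1 - 6))         {0,1,2,3,4,5,7}
step 5: r0 <- r0                     {6}
step 6: r0 <- ((7 + r1) % 4)         {6}
step 7: r0 <- (min(7, r1) // -3)     {6}
step 8: r1 <- (r3 * (r1 // 5))       {0,1,2,3,4,5,6,7}
step 9: r0 <- (max(r3, 2) * max(element, r1)) {0,1,2,3,4,5,6,7}
step 10: r1 <- (min(-3, element) + (element - element)) {0,1,2,3,4,5,6,7}
step 11: r3 <- ((r0 % 2) // -3)       {0,1,2,3,4,5,6,7}

Answer: 12 steps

r0: 0,2,4,6,8,10,12,14
r3: 0,0,0,0,0,0,0,0
r1: -3,-3,-3,-3,-3,-3,-3,-3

steps = 12; useful = 73; efficiency = 73/96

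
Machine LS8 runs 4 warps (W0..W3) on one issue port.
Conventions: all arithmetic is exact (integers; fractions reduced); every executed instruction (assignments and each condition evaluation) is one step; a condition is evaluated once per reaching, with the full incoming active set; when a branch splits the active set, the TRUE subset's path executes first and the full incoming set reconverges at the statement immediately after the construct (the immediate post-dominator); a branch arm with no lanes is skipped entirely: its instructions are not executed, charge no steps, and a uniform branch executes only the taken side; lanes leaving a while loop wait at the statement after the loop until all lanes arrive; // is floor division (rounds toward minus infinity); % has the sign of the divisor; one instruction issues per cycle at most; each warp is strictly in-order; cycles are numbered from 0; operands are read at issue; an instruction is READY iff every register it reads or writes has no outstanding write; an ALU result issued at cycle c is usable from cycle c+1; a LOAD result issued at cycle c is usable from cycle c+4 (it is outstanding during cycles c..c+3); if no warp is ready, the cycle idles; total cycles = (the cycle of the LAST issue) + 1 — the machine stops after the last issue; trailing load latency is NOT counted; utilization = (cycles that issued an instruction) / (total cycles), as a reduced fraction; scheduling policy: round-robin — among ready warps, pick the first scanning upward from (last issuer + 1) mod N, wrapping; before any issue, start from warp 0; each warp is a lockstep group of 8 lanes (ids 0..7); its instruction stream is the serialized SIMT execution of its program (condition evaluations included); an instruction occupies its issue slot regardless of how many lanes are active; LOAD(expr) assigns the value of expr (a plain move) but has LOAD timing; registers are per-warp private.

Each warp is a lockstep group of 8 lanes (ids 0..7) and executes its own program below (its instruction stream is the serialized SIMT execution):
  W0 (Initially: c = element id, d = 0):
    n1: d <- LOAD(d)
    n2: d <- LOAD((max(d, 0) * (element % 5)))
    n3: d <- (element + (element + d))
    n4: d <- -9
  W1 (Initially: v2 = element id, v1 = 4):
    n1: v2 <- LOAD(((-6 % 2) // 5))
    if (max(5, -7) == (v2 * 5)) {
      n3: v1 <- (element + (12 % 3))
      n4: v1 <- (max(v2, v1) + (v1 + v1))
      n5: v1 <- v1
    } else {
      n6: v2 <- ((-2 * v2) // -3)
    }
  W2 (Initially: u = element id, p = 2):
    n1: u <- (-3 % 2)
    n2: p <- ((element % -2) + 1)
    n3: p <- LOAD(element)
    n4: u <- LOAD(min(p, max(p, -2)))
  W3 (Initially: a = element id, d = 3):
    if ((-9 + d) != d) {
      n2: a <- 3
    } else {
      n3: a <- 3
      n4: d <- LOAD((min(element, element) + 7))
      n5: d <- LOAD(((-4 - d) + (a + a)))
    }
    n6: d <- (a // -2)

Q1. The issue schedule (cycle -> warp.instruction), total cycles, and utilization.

cycle 0: W0.I0
cycle 1: W1.I0
cycle 2: W2.I0
cycle 3: W3.I0
cycle 4: W0.I1
cycle 5: W1.I1
cycle 6: W2.I1
cycle 7: W3.I1
cycle 8: W0.I2
cycle 9: W1.I2
cycle 10: W2.I2
cycle 11: W3.I2
cycle 12: W0.I3
cycle 13: idle
cycle 14: W2.I3

Answer: 15 cycles, utilization 14/15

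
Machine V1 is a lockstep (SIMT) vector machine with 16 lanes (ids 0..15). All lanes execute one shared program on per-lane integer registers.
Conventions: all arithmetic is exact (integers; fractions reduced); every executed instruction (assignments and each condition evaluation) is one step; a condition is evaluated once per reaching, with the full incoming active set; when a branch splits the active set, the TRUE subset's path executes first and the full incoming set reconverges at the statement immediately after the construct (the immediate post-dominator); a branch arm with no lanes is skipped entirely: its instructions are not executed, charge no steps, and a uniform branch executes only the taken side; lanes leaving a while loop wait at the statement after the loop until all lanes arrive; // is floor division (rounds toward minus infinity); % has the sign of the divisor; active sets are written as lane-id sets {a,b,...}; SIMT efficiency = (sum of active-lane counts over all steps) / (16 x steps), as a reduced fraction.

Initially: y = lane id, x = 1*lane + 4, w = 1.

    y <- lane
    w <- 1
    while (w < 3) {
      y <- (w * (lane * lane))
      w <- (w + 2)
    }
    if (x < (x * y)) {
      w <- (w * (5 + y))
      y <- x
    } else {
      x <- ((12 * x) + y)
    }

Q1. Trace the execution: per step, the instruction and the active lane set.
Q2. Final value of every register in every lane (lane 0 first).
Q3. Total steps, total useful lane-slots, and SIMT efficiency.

step 0: y <- lane                    {0,1,2,3,4,5,6,7,8,9,10,11,12,13,14,15}
step 1: w <- 1                       {0,1,2,3,4,5,6,7,8,9,10,11,12,13,14,15}
step 2: eval (w < 3)                 {0,1,2,3,4,5,6,7,8,9,10,11,12,13,14,15}
step 3: y <- (w * (lane * lane))     {0,1,2,3,4,5,6,7,8,9,10,11,12,13,14,15}
step 4: w <- (w + 2)                 {0,1,2,3,4,5,6,7,8,9,10,11,12,13,14,15}
step 5: eval (w < 3)                 {0,1,2,3,4,5,6,7,8,9,10,11,12,13,14,15}
step 6: eval (x < (x * y))           {0,1,2,3,4,5,6,7,8,9,10,11,12,13,14,15}
step 7: w <- (w * (5 + y))           {2,3,4,5,6,7,8,9,10,11,12,13,14,15}
step 8: y <- x                       {2,3,4,5,6,7,8,9,10,11,12,13,14,15}
step 9: x <- ((12 * x) + y)          {0,1}

Answer: 10 steps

y: 0,1,6,7,8,9,10,11,12,13,14,15,16,17,18,19
x: 48,61,6,7,8,9,10,11,12,13,14,15,16,17,18,19
w: 3,3,27,42,63,90,123,162,207,258,315,378,447,522,603,690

steps = 10; useful = 142; efficiency = 142/160 = 71/80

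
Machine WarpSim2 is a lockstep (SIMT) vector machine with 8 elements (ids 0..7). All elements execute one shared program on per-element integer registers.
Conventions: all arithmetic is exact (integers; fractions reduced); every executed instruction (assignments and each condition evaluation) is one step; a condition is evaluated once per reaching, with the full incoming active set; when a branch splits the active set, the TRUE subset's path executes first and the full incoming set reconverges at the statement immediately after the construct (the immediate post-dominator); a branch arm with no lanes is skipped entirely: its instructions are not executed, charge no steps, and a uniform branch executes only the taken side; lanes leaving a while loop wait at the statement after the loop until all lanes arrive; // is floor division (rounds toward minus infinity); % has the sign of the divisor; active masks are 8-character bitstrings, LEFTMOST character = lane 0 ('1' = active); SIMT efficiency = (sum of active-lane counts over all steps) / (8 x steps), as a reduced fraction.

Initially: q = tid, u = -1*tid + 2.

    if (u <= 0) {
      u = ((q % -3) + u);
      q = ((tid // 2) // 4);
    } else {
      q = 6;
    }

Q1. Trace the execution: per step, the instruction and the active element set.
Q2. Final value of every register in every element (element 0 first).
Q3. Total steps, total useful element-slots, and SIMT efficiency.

step 0: eval (u <= 0)                11111111
step 1: u <- ((q % -3) + u)          00111111
step 2: q <- ((tid // 2) // 4)       00111111
step 3: q <- 6                       11000000

Answer: 4 steps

q: 6,6,0,0,0,0,0,0
u: 2,1,-1,-1,-4,-4,-4,-7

steps = 4; useful = 22; efficiency = 22/32 = 11/16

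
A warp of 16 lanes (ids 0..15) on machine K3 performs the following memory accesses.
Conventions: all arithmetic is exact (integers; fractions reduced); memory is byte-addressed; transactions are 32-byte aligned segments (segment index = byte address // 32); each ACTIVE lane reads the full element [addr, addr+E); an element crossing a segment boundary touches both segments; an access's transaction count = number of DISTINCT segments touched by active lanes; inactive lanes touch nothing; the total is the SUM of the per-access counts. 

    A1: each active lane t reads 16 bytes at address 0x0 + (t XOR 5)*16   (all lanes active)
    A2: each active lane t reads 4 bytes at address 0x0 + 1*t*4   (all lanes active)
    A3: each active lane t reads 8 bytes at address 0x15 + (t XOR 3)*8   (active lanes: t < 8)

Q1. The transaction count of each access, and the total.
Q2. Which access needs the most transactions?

A1: 8 transactions
A2: 2 transactions
A3: 3 transactions

Answer: 8,2,3; total 13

Answer: A1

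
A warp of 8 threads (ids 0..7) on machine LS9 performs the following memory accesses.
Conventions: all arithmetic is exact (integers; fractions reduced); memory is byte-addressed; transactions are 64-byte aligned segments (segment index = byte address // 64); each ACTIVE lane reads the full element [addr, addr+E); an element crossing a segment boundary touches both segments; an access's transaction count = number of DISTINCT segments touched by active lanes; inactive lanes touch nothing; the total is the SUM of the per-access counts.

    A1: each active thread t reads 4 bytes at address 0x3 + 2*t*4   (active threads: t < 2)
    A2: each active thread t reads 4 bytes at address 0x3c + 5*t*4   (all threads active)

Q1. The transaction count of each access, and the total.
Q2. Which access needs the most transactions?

A1: 1 transaction
A2: 4 transactions

Answer: 1,4; total 5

Answer: A2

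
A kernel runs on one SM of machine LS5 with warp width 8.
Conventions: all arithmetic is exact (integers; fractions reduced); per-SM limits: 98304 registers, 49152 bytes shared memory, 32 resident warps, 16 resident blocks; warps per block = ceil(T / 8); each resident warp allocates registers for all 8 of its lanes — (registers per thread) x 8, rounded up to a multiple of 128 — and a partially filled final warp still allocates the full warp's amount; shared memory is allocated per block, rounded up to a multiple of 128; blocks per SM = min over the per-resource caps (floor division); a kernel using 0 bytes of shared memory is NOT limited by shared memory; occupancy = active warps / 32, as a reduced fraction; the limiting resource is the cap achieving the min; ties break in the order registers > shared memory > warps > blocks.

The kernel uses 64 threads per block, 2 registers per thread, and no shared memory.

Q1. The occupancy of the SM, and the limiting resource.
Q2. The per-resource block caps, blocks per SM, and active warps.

Answer: occupancy 1, limited by warps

registers: 96 blocks
shared memory: no limit (kernel uses none)
warps: 4 blocks
blocks: 16 blocks

Answer: 4 blocks, 32 active warps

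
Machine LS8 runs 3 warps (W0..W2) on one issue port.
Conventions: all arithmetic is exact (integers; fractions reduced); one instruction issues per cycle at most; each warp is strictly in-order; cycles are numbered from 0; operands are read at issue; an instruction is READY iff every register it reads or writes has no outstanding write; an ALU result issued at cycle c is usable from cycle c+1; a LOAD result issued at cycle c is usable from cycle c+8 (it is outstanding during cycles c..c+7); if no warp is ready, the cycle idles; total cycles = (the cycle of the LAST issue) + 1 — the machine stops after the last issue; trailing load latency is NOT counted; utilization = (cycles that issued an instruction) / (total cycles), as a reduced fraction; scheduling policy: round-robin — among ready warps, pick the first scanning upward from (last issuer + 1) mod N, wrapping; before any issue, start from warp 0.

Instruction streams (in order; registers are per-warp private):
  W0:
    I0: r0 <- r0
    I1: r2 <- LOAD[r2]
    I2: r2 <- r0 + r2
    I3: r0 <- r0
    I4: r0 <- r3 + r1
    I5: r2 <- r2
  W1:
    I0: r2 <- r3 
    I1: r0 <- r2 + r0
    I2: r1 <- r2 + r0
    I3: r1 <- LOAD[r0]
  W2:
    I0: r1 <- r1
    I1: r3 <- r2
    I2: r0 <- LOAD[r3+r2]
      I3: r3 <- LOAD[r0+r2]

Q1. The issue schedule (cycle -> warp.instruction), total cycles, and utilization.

cycle 0: W0.I0
cycle 1: W1.I0
cycle 2: W2.I0
cycle 3: W0.I1
cycle 4: W1.I1
cycle 5: W2.I1
cycle 6: W1.I2
cycle 7: W2.I2
cycle 8: W1.I3
cycle 9: idle
cycle 10: idle
cycle 11: W0.I2
cycle 12: W0.I3
cycle 13: W0.I4
cycle 14: W0.I5
cycle 15: W2.I3

Answer: 16 cycles, utilization 7/8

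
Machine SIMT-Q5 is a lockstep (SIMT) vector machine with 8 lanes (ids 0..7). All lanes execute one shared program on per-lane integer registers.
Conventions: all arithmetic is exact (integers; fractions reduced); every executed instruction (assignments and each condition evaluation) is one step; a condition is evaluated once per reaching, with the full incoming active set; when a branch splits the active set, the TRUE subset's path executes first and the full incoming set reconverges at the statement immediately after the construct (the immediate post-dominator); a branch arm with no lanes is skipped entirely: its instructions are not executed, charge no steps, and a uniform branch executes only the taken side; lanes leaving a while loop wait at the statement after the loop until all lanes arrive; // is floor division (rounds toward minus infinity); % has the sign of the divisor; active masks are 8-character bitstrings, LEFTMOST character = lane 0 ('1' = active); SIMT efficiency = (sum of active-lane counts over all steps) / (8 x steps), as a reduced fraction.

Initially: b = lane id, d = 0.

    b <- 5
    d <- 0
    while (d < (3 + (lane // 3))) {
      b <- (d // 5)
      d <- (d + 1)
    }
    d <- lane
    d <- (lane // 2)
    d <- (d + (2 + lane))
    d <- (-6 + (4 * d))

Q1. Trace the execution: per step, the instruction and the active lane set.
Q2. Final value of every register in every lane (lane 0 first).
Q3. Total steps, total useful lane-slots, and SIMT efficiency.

step 0: b <- 5                       11111111
step 1: d <- 0                       11111111
step 2: eval (d < (3 + (lane // 3))) 11111111
step 3: b <- (d // 5)                11111111
step 4: d <- (d + 1)                 11111111
step 5: eval (d < (3 + (lane // 3))) 11111111
step 6: b <- (d // 5)                11111111
step 7: d <- (d + 1)                 11111111
step 8: eval (d < (3 + (lane // 3))) 11111111
step 9: b <- (d // 5)                11111111
step 10: d <- (d + 1)                 11111111
step 11: eval (d < (3 + (lane // 3))) 11111111
step 12: b <- (d // 5)                00011111
step 13: d <- (d + 1)                 00011111
step 14: eval (d < (3 + (lane // 3))) 00011111
step 15: b <- (d // 5)                00000011
step 16: d <- (d + 1)                 00000011
step 17: eval (d < (3 + (lane // 3))) 00000011
step 18: d <- lane                    11111111
step 19: d <- (lane // 2)             11111111
step 20: d <- (d + (2 + lane))        11111111
step 21: d <- (-6 + (4 * d))          11111111

Answer: 22 steps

b: 0,0,0,0,0,0,0,0
d: 2,6,14,18,26,30,38,42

steps = 22; useful = 149; efficiency = 149/176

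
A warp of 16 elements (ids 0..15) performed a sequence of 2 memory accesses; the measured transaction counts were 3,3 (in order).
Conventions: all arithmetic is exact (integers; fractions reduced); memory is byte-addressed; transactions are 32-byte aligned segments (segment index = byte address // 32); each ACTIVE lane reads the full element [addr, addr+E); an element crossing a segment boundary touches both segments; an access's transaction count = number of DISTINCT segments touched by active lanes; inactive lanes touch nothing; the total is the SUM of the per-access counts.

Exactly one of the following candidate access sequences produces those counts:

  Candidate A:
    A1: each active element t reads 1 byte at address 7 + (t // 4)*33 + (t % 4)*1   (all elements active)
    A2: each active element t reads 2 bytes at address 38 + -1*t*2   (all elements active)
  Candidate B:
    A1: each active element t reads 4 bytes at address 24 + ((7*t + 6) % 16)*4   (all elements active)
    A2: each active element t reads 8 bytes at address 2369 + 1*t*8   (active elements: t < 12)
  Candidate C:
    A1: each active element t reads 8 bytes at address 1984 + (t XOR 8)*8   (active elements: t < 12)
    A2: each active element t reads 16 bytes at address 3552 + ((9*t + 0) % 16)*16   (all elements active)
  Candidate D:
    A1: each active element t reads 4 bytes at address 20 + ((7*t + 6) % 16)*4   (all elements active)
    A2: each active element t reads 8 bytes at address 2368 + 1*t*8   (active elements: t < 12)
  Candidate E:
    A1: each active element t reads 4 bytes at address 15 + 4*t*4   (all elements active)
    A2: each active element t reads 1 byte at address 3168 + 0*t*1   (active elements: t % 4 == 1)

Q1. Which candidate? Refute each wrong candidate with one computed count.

A: A1 gives 4 transactions, not 3
B: A2 gives 4 transactions, not 3
C: A2 gives 8 transactions, not 3
E: A1 gives 9 transactions, not 3
D: all counts match (3,3)

Answer: D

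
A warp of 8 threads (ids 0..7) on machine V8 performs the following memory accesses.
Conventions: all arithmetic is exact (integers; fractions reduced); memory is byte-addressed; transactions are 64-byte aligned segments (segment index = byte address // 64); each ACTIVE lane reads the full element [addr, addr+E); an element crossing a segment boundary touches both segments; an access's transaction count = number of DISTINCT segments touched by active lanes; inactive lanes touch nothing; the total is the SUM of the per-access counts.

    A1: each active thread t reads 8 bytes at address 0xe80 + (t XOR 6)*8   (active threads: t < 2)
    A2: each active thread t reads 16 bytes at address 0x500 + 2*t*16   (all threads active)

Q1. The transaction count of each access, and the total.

A1: 1 transaction
A2: 4 transactions

Answer: 1,4; total 5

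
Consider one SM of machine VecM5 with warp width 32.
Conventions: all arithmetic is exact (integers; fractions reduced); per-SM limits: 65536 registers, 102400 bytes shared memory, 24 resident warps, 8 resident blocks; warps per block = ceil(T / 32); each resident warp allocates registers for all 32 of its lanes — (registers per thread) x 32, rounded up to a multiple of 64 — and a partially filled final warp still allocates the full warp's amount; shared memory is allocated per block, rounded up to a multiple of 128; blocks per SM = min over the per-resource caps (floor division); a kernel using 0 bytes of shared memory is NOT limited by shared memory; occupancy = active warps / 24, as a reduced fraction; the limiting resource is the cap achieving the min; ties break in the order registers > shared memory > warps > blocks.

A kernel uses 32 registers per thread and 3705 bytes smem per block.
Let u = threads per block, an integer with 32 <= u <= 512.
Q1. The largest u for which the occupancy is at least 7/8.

Answer: u = 384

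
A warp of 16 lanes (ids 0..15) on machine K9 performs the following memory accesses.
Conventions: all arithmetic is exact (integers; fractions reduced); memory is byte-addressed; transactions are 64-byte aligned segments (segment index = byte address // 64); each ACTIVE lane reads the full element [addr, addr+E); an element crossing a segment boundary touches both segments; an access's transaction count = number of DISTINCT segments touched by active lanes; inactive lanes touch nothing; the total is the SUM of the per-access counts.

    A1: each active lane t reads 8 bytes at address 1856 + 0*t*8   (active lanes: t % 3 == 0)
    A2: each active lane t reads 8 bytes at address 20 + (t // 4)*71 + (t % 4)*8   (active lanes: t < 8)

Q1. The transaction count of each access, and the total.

A1: 1 transaction
A2: 2 transactions

Answer: 1,2; total 3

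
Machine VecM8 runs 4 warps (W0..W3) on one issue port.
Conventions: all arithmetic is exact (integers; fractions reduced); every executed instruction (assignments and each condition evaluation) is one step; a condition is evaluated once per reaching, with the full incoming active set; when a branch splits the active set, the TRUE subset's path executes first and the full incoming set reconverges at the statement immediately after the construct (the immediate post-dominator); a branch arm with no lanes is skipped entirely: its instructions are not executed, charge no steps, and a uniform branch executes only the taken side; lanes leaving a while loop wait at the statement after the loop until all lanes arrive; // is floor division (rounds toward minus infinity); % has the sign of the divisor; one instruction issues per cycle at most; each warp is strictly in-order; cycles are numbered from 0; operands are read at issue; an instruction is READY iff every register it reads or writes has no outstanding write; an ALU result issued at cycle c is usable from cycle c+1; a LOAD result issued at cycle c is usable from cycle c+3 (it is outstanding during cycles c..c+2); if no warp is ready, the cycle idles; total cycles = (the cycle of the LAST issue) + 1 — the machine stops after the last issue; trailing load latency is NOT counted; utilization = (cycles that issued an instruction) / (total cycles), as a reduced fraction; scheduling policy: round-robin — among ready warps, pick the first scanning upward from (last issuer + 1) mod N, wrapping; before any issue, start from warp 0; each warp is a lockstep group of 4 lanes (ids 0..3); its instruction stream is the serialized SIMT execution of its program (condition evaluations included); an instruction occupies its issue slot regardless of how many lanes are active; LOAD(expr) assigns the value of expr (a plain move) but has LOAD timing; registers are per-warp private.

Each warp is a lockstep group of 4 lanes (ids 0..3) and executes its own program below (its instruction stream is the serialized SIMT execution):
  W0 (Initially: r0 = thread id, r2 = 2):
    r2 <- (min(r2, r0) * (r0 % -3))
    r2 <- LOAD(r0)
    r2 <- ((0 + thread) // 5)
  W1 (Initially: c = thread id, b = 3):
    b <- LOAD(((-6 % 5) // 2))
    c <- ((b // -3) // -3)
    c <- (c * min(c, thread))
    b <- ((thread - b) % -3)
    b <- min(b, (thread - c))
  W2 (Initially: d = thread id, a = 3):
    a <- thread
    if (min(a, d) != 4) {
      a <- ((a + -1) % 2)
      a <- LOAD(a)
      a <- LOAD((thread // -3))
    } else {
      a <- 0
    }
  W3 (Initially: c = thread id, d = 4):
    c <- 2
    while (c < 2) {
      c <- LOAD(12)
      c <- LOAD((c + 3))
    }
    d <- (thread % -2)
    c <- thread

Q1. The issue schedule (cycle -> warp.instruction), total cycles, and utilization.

cycle 0: W0.I0
cycle 1: W1.I0
cycle 2: W2.I0
cycle 3: W3.I0
cycle 4: W0.I1
cycle 5: W1.I1
cycle 6: W2.I1
cycle 7: W3.I1
cycle 8: W0.I2
cycle 9: W1.I2
cycle 10: W2.I2
cycle 11: W3.I2
cycle 12: W1.I3
cycle 13: W2.I3
cycle 14: W3.I3
cycle 15: W1.I4
cycle 16: W2.I4

Answer: 17 cycles, utilization 1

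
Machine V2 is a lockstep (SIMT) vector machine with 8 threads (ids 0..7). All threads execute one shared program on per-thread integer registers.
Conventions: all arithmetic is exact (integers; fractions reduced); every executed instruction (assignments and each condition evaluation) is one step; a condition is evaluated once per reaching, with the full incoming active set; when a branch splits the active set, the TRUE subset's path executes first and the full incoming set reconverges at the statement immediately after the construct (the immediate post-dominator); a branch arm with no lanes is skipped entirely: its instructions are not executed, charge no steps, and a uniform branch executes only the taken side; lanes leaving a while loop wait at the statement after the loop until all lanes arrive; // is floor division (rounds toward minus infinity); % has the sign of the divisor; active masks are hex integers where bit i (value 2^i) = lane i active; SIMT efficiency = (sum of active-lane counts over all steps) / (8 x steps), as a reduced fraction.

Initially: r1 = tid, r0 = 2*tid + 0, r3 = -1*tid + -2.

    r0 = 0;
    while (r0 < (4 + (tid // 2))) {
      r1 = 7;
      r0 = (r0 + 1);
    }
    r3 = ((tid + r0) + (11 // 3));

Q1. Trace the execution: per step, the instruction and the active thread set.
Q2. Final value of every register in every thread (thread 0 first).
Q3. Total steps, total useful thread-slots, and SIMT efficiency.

step 0: r0 <- 0                      0xff
step 1: eval (r0 < (4 + (tid // 2))) 0xff
step 2: r1 <- 7                      0xff
step 3: r0 <- (r0 + 1)               0xff
step 4: eval (r0 < (4 + (tid // 2))) 0xff
step 5: r1 <- 7                      0xff
step 6: r0 <- (r0 + 1)               0xff
step 7: eval (r0 < (4 + (tid // 2))) 0xff
step 8: r1 <- 7                      0xff
step 9: r0 <- (r0 + 1)               0xff
step 10: eval (r0 < (4 + (tid // 2))) 0xff
step 11: r1 <- 7                      0xff
step 12: r0 <- (r0 + 1)               0xff
step 13: eval (r0 < (4 + (tid // 2))) 0xff
step 14: r1 <- 7                      0xfc
step 15: r0 <- (r0 + 1)               0xfc
step 16: eval (r0 < (4 + (tid // 2))) 0xfc
step 17: r1 <- 7                      0xf0
step 18: r0 <- (r0 + 1)               0xf0
step 19: eval (r0 < (4 + (tid // 2))) 0xf0
step 20: r1 <- 7                      0xc0
step 21: r0 <- (r0 + 1)               0xc0
step 22: eval (r0 < (4 + (tid // 2))) 0xc0
step 23: r3 <- ((tid + r0) + (11 // 3)) 0xff

Answer: 24 steps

r1: 7,7,7,7,7,7,7,7
r0: 4,4,5,5,6,6,7,7
r3: 7,8,10,11,13,14,16,17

steps = 24; useful = 156; efficiency = 156/192 = 13/16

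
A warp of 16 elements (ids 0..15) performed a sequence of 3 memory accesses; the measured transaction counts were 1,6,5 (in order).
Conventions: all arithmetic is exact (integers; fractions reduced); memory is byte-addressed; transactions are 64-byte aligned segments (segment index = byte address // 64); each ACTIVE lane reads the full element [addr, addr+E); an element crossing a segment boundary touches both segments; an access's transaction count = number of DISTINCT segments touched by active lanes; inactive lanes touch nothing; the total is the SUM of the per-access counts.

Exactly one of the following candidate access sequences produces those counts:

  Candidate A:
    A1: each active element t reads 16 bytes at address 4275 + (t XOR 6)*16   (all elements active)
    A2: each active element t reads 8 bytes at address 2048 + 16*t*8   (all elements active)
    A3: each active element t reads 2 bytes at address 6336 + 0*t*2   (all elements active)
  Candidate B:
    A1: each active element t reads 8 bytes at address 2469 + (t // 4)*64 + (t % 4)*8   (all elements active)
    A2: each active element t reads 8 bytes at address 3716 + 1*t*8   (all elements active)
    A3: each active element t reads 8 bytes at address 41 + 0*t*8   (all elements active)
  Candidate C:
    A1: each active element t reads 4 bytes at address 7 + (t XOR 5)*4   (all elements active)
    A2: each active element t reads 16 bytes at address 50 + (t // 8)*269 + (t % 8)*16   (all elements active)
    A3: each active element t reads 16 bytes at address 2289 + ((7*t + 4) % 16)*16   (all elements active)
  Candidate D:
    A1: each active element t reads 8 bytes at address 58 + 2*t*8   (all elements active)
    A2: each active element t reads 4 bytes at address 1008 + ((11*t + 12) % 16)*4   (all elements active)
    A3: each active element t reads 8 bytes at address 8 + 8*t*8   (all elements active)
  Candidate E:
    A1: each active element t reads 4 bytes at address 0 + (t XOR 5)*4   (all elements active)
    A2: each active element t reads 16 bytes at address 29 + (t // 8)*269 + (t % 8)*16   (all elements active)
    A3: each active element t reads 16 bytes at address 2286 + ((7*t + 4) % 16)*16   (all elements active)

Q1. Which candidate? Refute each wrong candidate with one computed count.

A: A1 gives 5 transactions, not 1
B: A1 gives 5 transactions, not 1
C: A1 gives 2 transactions, not 1
D: A1 gives 5 transactions, not 1
E: all counts match (1,6,5)

Answer: E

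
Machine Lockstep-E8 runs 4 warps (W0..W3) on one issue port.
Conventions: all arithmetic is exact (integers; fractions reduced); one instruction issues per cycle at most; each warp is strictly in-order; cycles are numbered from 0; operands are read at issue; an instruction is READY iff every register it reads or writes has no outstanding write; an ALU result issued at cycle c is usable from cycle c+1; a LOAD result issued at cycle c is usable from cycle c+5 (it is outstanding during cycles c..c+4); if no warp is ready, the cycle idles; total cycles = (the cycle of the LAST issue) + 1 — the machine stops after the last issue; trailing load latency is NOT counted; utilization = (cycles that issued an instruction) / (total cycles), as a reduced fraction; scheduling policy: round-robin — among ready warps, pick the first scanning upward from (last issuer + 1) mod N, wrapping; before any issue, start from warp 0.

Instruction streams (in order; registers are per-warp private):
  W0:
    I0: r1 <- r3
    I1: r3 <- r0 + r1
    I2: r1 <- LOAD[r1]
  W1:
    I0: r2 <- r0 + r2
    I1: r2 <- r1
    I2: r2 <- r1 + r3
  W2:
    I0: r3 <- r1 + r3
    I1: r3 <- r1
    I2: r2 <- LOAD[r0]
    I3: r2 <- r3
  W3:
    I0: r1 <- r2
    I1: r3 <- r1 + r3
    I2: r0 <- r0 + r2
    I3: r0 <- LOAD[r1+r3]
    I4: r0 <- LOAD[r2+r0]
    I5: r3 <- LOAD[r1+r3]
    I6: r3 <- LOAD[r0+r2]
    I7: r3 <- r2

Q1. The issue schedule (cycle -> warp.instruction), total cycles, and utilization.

cycle 0: W0.I0
cycle 1: W1.I0
cycle 2: W2.I0
cycle 3: W3.I0
cycle 4: W0.I1
cycle 5: W1.I1
cycle 6: W2.I1
cycle 7: W3.I1
cycle 8: W0.I2
cycle 9: W1.I2
cycle 10: W2.I2
cycle 11: W3.I2
cycle 12: W3.I3
cycle 13: idle
cycle 14: idle
cycle 15: W2.I3
cycle 16: idle
cycle 17: W3.I4
cycle 18: W3.I5
cycle 19: idle
cycle 20: idle
cycle 21: idle
cycle 22: idle
cycle 23: W3.I6
cycle 24: idle
cycle 25: idle
cycle 26: idle
cycle 27: idle
cycle 28: W3.I7

Answer: 29 cycles, utilization 18/29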